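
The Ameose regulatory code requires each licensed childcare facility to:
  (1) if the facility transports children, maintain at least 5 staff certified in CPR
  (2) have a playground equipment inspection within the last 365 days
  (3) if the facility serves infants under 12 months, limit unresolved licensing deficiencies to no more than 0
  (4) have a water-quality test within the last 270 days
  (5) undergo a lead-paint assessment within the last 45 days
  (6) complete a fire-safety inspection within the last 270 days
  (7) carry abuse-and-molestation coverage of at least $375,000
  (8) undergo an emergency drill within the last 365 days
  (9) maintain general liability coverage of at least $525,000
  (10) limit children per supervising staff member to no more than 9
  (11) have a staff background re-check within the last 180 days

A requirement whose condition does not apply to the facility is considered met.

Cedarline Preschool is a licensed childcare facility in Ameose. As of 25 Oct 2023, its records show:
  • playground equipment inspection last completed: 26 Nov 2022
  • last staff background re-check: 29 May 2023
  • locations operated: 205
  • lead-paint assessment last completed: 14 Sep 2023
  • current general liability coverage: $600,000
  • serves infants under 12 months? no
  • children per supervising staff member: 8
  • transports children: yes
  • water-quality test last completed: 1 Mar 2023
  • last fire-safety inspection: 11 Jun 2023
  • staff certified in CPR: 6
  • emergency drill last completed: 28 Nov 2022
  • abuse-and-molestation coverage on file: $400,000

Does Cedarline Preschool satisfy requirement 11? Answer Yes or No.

11. staff background re-check 149 days ago vs limit 180 → met

Yes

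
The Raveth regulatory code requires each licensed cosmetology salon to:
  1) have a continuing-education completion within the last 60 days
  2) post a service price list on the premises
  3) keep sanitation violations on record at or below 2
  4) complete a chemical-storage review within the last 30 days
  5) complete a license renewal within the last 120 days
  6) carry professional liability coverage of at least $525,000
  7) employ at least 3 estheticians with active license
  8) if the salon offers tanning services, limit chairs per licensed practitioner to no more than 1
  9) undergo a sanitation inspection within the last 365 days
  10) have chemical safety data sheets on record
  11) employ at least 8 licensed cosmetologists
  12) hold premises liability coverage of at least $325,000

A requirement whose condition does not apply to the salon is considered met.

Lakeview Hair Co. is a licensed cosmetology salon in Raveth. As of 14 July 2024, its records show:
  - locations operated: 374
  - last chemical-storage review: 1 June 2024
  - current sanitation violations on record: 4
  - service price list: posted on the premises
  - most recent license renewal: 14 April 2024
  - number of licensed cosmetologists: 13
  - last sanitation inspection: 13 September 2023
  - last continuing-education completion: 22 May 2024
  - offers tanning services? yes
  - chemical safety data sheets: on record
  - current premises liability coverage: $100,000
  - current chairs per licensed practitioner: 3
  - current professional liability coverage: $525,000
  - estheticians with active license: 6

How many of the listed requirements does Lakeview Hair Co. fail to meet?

1. continuing-education completion 53 days ago vs limit 60 → met
2. service price list present → met
3. sanitation violations on record 4 > 2 → not met
4. chemical-storage review 43 days ago vs limit 30 → not met
5. license renewal 91 days ago vs limit 120 → met
6. professional liability coverage $525,000 ≥ $525,000 → met
7. estheticians with active license 6 ≥ 3 → met
8. condition 'offers tanning services' holds; chairs per licensed practitioner 3 > 1 → not met
9. sanitation inspection 305 days ago vs limit 365 → met
10. chemical safety data sheets present → met
11. licensed cosmetologists 13 ≥ 8 → met
12. premises liability coverage $100,000 < $325,000 → not met
Not met: 4 of 12

4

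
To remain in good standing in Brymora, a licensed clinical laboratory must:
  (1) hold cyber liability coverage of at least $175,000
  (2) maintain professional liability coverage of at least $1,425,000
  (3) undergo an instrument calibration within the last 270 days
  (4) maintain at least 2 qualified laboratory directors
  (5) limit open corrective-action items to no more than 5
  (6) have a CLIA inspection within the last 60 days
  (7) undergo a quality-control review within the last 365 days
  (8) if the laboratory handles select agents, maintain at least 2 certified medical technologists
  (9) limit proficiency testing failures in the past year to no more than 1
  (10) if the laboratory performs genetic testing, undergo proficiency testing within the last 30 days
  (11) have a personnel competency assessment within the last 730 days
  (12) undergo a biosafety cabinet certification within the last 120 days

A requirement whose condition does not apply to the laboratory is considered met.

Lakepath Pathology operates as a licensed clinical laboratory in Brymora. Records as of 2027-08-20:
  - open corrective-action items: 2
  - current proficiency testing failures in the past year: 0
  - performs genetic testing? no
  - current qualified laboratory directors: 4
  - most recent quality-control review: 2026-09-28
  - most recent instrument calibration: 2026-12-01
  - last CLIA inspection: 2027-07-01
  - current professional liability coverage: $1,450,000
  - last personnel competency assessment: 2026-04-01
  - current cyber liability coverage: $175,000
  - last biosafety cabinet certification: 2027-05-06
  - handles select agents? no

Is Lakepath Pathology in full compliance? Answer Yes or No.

Yes

1. cyber liability coverage $175,000 ≥ $175,000 → met
2. professional liability coverage $1,450,000 ≥ $1,425,000 → met
3. instrument calibration 262 days ago vs limit 270 → met
4. qualified laboratory directors 4 ≥ 2 → met
5. open corrective-action items 2 ≤ 5 → met
6. CLIA inspection 50 days ago vs limit 60 → met
7. quality-control review 326 days ago vs limit 365 → met
8. condition 'handles select agents' does not hold → requirement n/a → met
9. proficiency testing failures in the past year 0 ≤ 1 → met
10. condition 'performs genetic testing' does not hold → requirement n/a → met
11. personnel competency assessment 506 days ago vs limit 730 → met
12. biosafety cabinet certification 106 days ago vs limit 120 → met
All met.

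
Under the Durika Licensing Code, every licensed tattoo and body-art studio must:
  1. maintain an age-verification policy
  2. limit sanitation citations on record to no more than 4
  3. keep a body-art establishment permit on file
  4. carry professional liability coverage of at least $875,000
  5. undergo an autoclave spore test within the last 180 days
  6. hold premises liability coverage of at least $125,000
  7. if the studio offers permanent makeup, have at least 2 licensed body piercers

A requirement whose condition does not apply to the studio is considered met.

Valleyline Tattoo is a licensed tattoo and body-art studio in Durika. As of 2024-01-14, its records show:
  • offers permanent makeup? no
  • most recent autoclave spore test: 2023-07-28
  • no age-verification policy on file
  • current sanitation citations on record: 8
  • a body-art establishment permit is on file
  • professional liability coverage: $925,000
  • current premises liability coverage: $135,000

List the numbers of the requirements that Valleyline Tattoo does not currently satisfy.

1, 2

1. age-verification policy absent → not met
2. sanitation citations on record 8 > 4 → not met
3. body-art establishment permit present → met
4. professional liability coverage $925,000 ≥ $875,000 → met
5. autoclave spore test 170 days ago vs limit 180 → met
6. premises liability coverage $135,000 ≥ $125,000 → met
7. condition 'offers permanent makeup' does not hold → requirement n/a → met
Not met: 1, 2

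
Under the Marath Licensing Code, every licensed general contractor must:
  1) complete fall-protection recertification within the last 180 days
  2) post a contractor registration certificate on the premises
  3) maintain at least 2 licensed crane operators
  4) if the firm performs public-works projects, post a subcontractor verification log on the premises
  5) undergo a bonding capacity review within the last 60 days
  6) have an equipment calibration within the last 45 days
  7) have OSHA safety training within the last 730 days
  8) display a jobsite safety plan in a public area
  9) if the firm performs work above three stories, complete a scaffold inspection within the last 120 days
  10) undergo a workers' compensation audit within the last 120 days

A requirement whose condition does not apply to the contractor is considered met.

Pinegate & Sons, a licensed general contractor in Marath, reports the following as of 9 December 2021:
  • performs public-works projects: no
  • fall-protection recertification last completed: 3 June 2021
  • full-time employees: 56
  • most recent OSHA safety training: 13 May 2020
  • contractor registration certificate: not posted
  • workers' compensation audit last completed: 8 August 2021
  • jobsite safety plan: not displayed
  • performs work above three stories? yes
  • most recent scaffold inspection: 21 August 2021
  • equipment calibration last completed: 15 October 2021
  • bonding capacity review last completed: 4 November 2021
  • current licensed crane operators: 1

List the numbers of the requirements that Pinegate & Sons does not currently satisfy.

1, 2, 3, 6, 8, 10

1. fall-protection recertification 189 days ago vs limit 180 → not met
2. contractor registration certificate absent → not met
3. licensed crane operators 1 < 2 → not met
4. condition 'performs public-works projects' does not hold → requirement n/a → met
5. bonding capacity review 35 days ago vs limit 60 → met
6. equipment calibration 55 days ago vs limit 45 → not met
7. OSHA safety training 575 days ago vs limit 730 → met
8. jobsite safety plan absent → not met
9. condition 'performs work above three stories' holds; scaffold inspection 110 days ago vs limit 120 → met
10. workers' compensation audit 123 days ago vs limit 120 → not met
Not met: 1, 2, 3, 6, 8, 10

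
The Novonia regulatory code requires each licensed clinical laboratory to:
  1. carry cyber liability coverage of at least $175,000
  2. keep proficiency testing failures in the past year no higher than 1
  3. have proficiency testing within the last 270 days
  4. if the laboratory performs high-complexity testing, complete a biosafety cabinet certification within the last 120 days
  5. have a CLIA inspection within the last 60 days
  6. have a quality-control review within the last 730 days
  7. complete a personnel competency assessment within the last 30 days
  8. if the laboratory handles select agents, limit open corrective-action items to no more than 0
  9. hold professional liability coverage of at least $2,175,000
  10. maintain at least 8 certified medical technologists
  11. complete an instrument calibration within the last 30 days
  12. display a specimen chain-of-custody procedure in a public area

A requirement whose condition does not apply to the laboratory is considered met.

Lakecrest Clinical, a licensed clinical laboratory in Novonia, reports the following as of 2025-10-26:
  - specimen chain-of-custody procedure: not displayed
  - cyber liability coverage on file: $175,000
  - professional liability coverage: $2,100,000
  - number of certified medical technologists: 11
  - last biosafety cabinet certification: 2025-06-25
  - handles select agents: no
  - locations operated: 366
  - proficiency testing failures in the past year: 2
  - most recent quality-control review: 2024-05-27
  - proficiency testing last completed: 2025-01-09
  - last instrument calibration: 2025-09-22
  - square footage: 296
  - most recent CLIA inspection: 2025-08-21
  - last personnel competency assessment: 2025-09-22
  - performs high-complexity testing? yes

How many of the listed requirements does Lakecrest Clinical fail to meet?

8

1. cyber liability coverage $175,000 ≥ $175,000 → met
2. proficiency testing failures in the past year 2 > 1 → not met
3. proficiency testing 290 days ago vs limit 270 → not met
4. condition 'performs high-complexity testing' holds; biosafety cabinet certification 123 days ago vs limit 120 → not met
5. CLIA inspection 66 days ago vs limit 60 → not met
6. quality-control review 517 days ago vs limit 730 → met
7. personnel competency assessment 34 days ago vs limit 30 → not met
8. condition 'handles select agents' does not hold → requirement n/a → met
9. professional liability coverage $2,100,000 < $2,175,000 → not met
10. certified medical technologists 11 ≥ 8 → met
11. instrument calibration 34 days ago vs limit 30 → not met
12. specimen chain-of-custody procedure absent → not met
Not met: 8 of 12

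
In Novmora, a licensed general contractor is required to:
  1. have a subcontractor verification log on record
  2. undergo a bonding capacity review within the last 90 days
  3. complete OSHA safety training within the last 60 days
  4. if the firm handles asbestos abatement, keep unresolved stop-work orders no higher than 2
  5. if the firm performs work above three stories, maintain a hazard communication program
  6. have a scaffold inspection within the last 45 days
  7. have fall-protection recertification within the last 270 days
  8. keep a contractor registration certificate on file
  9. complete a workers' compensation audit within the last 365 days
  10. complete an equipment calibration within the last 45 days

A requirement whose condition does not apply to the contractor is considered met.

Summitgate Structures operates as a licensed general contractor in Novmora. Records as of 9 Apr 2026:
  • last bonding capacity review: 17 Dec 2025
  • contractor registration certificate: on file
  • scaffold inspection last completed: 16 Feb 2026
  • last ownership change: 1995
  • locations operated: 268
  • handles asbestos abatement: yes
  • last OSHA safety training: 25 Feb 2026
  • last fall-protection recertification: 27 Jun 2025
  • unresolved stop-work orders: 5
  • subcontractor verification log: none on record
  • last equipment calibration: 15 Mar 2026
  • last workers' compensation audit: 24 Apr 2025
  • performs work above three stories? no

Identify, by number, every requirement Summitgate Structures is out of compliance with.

1. subcontractor verification log absent → not met
2. bonding capacity review 113 days ago vs limit 90 → not met
3. OSHA safety training 43 days ago vs limit 60 → met
4. condition 'handles asbestos abatement' holds; unresolved stop-work orders 5 > 2 → not met
5. condition 'performs work above three stories' does not hold → requirement n/a → met
6. scaffold inspection 52 days ago vs limit 45 → not met
7. fall-protection recertification 286 days ago vs limit 270 → not met
8. contractor registration certificate present → met
9. workers' compensation audit 350 days ago vs limit 365 → met
10. equipment calibration 25 days ago vs limit 45 → met
Not met: 1, 2, 4, 6, 7

1, 2, 4, 6, 7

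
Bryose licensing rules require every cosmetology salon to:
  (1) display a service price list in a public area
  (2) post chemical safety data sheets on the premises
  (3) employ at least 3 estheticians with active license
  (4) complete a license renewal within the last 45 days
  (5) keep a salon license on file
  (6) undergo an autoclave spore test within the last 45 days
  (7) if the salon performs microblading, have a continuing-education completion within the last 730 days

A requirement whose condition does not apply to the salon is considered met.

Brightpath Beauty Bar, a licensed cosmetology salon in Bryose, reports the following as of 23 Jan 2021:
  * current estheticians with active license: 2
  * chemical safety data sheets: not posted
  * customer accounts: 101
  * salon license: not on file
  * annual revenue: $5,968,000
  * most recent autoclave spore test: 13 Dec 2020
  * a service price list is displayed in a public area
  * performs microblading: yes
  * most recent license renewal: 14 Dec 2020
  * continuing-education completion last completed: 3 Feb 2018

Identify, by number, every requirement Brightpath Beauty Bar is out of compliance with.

1. service price list present → met
2. chemical safety data sheets absent → not met
3. estheticians with active license 2 < 3 → not met
4. license renewal 40 days ago vs limit 45 → met
5. salon license absent → not met
6. autoclave spore test 41 days ago vs limit 45 → met
7. condition 'performs microblading' holds; continuing-education completion 1085 days ago vs limit 730 → not met
Not met: 2, 3, 5, 7

2, 3, 5, 7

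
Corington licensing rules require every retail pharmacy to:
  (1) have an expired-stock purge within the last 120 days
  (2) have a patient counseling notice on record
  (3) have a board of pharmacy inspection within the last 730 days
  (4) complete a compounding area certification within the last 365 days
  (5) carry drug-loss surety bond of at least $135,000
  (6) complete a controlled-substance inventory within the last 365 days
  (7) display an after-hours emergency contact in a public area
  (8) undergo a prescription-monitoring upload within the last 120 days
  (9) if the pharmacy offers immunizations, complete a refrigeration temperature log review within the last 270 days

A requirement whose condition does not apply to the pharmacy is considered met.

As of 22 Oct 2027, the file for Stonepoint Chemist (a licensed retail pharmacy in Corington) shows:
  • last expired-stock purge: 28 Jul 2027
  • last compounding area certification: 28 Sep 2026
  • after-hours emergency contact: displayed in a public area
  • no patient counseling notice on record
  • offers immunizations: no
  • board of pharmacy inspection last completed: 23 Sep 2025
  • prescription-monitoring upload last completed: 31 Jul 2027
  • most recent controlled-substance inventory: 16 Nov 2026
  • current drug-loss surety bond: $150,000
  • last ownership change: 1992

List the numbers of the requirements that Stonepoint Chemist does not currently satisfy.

1. expired-stock purge 86 days ago vs limit 120 → met
2. patient counseling notice absent → not met
3. board of pharmacy inspection 759 days ago vs limit 730 → not met
4. compounding area certification 389 days ago vs limit 365 → not met
5. drug-loss surety bond $150,000 ≥ $135,000 → met
6. controlled-substance inventory 340 days ago vs limit 365 → met
7. after-hours emergency contact present → met
8. prescription-monitoring upload 83 days ago vs limit 120 → met
9. condition 'offers immunizations' does not hold → requirement n/a → met
Not met: 2, 3, 4

2, 3, 4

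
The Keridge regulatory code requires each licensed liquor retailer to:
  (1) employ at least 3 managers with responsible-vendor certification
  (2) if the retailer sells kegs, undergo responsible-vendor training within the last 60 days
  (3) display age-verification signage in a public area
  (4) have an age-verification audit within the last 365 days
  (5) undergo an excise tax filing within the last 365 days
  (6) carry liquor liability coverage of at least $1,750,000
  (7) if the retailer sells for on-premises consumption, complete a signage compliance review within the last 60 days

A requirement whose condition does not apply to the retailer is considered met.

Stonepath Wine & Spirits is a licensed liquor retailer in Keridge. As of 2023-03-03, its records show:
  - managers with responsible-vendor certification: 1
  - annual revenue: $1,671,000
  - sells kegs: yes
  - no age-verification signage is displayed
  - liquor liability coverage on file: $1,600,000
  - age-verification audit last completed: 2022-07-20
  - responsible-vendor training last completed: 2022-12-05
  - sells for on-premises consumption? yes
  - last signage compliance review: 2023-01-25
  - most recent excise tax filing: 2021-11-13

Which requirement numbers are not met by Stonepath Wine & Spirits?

1. managers with responsible-vendor certification 1 < 3 → not met
2. condition 'sells kegs' holds; responsible-vendor training 88 days ago vs limit 60 → not met
3. age-verification signage absent → not met
4. age-verification audit 226 days ago vs limit 365 → met
5. excise tax filing 475 days ago vs limit 365 → not met
6. liquor liability coverage $1,600,000 < $1,750,000 → not met
7. condition 'sells for on-premises consumption' holds; signage compliance review 37 days ago vs limit 60 → met
Not met: 1, 2, 3, 5, 6

1, 2, 3, 5, 6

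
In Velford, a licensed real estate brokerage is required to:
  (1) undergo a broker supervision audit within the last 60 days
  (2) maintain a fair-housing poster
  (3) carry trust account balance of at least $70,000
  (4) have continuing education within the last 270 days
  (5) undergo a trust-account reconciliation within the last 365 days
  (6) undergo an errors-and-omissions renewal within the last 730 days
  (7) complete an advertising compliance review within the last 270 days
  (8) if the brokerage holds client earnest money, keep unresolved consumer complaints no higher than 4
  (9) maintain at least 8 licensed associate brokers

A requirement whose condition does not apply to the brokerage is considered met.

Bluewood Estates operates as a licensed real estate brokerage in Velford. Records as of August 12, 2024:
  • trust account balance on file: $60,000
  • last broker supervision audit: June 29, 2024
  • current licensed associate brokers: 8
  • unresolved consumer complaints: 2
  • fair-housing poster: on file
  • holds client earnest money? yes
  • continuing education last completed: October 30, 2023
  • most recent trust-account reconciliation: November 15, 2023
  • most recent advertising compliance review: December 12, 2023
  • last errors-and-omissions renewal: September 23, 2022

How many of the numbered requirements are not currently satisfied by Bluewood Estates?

2

1. broker supervision audit 44 days ago vs limit 60 → met
2. fair-housing poster present → met
3. trust account balance $60,000 < $70,000 → not met
4. continuing education 287 days ago vs limit 270 → not met
5. trust-account reconciliation 271 days ago vs limit 365 → met
6. errors-and-omissions renewal 689 days ago vs limit 730 → met
7. advertising compliance review 244 days ago vs limit 270 → met
8. condition 'holds client earnest money' holds; unresolved consumer complaints 2 ≤ 4 → met
9. licensed associate brokers 8 ≥ 8 → met
Not met: 2 of 9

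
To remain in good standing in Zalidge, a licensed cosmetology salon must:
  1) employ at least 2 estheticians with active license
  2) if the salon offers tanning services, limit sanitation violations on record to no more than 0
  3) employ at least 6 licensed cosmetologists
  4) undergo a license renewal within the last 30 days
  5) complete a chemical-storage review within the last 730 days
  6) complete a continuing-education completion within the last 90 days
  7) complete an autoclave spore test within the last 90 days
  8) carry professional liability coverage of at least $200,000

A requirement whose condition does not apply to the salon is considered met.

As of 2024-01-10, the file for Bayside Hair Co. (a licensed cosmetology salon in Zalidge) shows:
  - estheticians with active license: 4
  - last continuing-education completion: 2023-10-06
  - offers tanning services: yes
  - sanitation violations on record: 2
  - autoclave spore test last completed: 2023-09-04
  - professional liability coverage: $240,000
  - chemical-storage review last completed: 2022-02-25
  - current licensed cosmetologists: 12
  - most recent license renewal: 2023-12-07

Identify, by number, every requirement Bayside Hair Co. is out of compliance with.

1. estheticians with active license 4 ≥ 2 → met
2. condition 'offers tanning services' holds; sanitation violations on record 2 > 0 → not met
3. licensed cosmetologists 12 ≥ 6 → met
4. license renewal 34 days ago vs limit 30 → not met
5. chemical-storage review 684 days ago vs limit 730 → met
6. continuing-education completion 96 days ago vs limit 90 → not met
7. autoclave spore test 128 days ago vs limit 90 → not met
8. professional liability coverage $240,000 ≥ $200,000 → met
Not met: 2, 4, 6, 7

2, 4, 6, 7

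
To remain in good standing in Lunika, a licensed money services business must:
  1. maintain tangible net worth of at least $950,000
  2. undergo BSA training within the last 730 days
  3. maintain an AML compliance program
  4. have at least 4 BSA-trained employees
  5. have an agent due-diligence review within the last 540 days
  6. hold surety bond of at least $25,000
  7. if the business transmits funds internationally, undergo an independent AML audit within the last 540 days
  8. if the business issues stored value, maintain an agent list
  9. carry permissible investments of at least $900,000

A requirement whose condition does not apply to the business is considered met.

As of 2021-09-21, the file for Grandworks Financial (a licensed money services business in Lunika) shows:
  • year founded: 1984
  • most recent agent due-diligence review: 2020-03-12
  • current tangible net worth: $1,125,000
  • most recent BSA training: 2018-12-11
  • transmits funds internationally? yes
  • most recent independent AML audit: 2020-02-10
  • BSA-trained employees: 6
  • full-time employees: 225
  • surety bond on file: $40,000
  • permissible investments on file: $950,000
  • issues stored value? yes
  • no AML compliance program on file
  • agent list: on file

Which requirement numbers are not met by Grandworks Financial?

1. tangible net worth $1,125,000 ≥ $950,000 → met
2. BSA training 1015 days ago vs limit 730 → not met
3. AML compliance program absent → not met
4. BSA-trained employees 6 ≥ 4 → met
5. agent due-diligence review 558 days ago vs limit 540 → not met
6. surety bond $40,000 ≥ $25,000 → met
7. condition 'transmits funds internationally' holds; independent AML audit 589 days ago vs limit 540 → not met
8. condition 'issues stored value' holds; agent list present → met
9. permissible investments $950,000 ≥ $900,000 → met
Not met: 2, 3, 5, 7

2, 3, 5, 7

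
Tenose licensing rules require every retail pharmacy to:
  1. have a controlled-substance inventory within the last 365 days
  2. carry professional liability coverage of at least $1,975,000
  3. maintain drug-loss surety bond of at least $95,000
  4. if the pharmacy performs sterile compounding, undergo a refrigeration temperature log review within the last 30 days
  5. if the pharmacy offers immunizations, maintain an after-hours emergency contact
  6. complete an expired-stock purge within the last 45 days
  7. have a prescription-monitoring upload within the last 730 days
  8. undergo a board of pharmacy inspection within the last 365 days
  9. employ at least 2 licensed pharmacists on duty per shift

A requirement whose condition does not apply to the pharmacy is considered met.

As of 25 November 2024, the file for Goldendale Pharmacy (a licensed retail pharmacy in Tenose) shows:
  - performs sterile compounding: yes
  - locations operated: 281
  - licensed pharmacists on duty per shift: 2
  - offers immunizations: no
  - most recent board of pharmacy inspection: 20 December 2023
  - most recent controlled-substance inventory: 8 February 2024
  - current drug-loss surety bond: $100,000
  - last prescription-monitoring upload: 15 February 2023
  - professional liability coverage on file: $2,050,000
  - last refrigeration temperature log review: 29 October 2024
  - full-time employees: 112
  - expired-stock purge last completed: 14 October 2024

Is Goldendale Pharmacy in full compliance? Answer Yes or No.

1. controlled-substance inventory 291 days ago vs limit 365 → met
2. professional liability coverage $2,050,000 ≥ $1,975,000 → met
3. drug-loss surety bond $100,000 ≥ $95,000 → met
4. condition 'performs sterile compounding' holds; refrigeration temperature log review 27 days ago vs limit 30 → met
5. condition 'offers immunizations' does not hold → requirement n/a → met
6. expired-stock purge 42 days ago vs limit 45 → met
7. prescription-monitoring upload 649 days ago vs limit 730 → met
8. board of pharmacy inspection 341 days ago vs limit 365 → met
9. licensed pharmacists on duty per shift 2 ≥ 2 → met
All met.

Yes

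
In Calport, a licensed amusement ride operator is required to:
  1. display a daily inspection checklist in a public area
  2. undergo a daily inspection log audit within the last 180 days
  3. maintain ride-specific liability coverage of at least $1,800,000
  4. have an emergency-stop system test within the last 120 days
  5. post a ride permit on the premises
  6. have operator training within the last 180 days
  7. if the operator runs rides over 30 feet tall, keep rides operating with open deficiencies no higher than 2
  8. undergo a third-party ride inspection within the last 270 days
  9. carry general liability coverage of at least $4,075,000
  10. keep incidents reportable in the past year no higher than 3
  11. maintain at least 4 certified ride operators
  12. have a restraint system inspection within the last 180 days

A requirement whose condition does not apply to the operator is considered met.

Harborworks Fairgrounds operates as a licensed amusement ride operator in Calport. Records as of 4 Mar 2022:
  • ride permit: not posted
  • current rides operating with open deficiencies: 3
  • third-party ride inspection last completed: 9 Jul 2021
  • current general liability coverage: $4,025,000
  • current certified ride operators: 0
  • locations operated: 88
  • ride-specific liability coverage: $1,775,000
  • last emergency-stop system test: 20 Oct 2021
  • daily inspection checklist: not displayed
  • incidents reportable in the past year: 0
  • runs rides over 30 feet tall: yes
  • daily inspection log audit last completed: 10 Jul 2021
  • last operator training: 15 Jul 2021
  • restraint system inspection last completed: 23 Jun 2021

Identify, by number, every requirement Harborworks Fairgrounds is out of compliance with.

1. daily inspection checklist absent → not met
2. daily inspection log audit 237 days ago vs limit 180 → not met
3. ride-specific liability coverage $1,775,000 < $1,800,000 → not met
4. emergency-stop system test 135 days ago vs limit 120 → not met
5. ride permit absent → not met
6. operator training 232 days ago vs limit 180 → not met
7. condition 'runs rides over 30 feet tall' holds; rides operating with open deficiencies 3 > 2 → not met
8. third-party ride inspection 238 days ago vs limit 270 → met
9. general liability coverage $4,025,000 < $4,075,000 → not met
10. incidents reportable in the past year 0 ≤ 3 → met
11. certified ride operators 0 < 4 → not met
12. restraint system inspection 254 days ago vs limit 180 → not met
Not met: 1, 2, 3, 4, 5, 6, 7, 9, 11, 12

1, 2, 3, 4, 5, 6, 7, 9, 11, 12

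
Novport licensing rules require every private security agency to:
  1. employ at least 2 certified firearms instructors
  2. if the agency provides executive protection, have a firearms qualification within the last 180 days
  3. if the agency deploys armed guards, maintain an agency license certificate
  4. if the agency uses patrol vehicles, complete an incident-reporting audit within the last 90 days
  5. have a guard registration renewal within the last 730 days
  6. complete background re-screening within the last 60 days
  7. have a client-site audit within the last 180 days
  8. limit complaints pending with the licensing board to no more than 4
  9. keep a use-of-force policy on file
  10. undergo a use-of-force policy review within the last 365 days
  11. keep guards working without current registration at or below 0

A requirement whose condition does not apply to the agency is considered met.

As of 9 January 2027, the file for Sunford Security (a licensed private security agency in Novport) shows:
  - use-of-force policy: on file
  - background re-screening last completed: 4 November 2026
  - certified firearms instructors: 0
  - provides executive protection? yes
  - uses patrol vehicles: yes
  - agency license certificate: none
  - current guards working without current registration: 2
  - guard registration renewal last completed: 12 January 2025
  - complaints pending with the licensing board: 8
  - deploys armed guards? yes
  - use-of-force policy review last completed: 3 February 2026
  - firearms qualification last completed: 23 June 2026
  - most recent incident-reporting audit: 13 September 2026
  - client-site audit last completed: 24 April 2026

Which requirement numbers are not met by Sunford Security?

1. certified firearms instructors 0 < 2 → not met
2. condition 'provides executive protection' holds; firearms qualification 200 days ago vs limit 180 → not met
3. condition 'deploys armed guards' holds; agency license certificate absent → not met
4. condition 'uses patrol vehicles' holds; incident-reporting audit 118 days ago vs limit 90 → not met
5. guard registration renewal 727 days ago vs limit 730 → met
6. background re-screening 66 days ago vs limit 60 → not met
7. client-site audit 260 days ago vs limit 180 → not met
8. complaints pending with the licensing board 8 > 4 → not met
9. use-of-force policy present → met
10. use-of-force policy review 340 days ago vs limit 365 → met
11. guards working without current registration 2 > 0 → not met
Not met: 1, 2, 3, 4, 6, 7, 8, 11

1, 2, 3, 4, 6, 7, 8, 11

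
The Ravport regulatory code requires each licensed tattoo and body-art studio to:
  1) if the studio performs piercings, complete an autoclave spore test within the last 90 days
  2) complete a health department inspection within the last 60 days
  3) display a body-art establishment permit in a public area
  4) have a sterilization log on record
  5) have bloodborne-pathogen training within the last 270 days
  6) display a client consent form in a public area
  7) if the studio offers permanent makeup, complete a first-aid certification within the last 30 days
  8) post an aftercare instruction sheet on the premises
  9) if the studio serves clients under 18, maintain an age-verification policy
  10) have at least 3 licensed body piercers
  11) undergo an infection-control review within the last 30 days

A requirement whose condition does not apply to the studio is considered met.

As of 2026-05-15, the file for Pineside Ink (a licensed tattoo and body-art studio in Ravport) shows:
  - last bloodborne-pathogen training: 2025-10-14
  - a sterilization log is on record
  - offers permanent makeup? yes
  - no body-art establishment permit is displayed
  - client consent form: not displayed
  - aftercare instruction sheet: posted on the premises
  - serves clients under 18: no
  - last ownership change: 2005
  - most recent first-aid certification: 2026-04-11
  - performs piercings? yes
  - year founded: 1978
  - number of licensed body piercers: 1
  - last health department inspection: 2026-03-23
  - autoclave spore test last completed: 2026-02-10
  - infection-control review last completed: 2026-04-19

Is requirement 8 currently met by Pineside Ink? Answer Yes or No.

Yes

8. aftercare instruction sheet present → met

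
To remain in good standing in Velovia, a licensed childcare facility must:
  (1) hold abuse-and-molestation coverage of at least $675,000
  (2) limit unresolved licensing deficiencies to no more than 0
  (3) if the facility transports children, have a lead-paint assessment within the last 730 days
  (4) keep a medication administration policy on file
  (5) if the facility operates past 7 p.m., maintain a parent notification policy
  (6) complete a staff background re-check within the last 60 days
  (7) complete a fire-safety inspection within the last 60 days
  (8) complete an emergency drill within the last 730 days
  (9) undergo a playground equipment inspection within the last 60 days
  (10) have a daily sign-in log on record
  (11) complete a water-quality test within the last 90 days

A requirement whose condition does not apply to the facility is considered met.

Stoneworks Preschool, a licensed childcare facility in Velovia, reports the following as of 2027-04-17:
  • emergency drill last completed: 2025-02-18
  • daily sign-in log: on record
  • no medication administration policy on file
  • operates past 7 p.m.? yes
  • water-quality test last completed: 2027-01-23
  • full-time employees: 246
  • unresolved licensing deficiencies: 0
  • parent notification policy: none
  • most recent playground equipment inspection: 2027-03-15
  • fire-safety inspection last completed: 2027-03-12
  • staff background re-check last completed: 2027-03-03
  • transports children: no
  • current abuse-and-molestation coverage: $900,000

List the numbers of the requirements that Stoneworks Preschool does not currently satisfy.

4, 5, 8

1. abuse-and-molestation coverage $900,000 ≥ $675,000 → met
2. unresolved licensing deficiencies 0 ≤ 0 → met
3. condition 'transports children' does not hold → requirement n/a → met
4. medication administration policy absent → not met
5. condition 'operates past 7 p.m.' holds; parent notification policy absent → not met
6. staff background re-check 45 days ago vs limit 60 → met
7. fire-safety inspection 36 days ago vs limit 60 → met
8. emergency drill 788 days ago vs limit 730 → not met
9. playground equipment inspection 33 days ago vs limit 60 → met
10. daily sign-in log present → met
11. water-quality test 84 days ago vs limit 90 → met
Not met: 4, 5, 8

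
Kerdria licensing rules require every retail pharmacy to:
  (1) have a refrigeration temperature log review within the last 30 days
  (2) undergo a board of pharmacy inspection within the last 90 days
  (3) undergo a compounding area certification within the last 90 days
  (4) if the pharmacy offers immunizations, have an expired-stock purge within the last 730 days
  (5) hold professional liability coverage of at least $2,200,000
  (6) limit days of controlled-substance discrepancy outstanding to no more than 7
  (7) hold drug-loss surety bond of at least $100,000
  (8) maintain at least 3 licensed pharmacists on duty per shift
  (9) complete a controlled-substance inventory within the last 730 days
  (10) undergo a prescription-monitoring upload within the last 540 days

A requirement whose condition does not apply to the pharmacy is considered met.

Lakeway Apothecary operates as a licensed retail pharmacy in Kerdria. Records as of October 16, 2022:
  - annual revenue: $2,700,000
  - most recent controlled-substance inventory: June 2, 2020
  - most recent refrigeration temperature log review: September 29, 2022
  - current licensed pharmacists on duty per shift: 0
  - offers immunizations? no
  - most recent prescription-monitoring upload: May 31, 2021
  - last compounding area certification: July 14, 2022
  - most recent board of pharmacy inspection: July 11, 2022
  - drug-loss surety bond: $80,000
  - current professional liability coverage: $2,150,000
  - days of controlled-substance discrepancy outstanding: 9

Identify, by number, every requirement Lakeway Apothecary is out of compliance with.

1. refrigeration temperature log review 17 days ago vs limit 30 → met
2. board of pharmacy inspection 97 days ago vs limit 90 → not met
3. compounding area certification 94 days ago vs limit 90 → not met
4. condition 'offers immunizations' does not hold → requirement n/a → met
5. professional liability coverage $2,150,000 < $2,200,000 → not met
6. days of controlled-substance discrepancy outstanding 9 > 7 → not met
7. drug-loss surety bond $80,000 < $100,000 → not met
8. licensed pharmacists on duty per shift 0 < 3 → not met
9. controlled-substance inventory 866 days ago vs limit 730 → not met
10. prescription-monitoring upload 503 days ago vs limit 540 → met
Not met: 2, 3, 5, 6, 7, 8, 9

2, 3, 5, 6, 7, 8, 9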